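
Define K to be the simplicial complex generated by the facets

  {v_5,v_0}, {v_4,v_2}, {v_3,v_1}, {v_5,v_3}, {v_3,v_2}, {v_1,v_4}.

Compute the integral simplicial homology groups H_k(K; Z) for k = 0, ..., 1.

H_0 ≅ Z,  H_1 ≅ Z.

Order the vertices as v_0 < v_1 < v_2 < v_3 < v_4 < v_5. Listing each simplex with vertices in this order, K has dimension 1 with simplices:

  0-simplices (6): [v_0], [v_1], [v_2], [v_3], [v_4], [v_5]
  1-simplices (6): [v_0,v_5], [v_1,v_3], [v_1,v_4], [v_2,v_3], [v_2,v_4], [v_3,v_5]

giving chain groups C_0 ≅ Z^6, C_1 ≅ Z^6.

The boundary map ∂_1: C_1 → C_0 is given by ∂[p,q] = [q] − [p].
The 6×6 boundary matrix has rank 5 and Smith normal form diag(1,1,1,1,1).

From H_k ≅ ker(∂_k) / im(∂_{k+1}) we obtain:

  H_0: rank C_0 − rank ∂_1 = 6 − 5 = 1, and the invariant factors of ∂_1 are all 1, so H_0 = Z.
  H_1: rank ker ∂_1 − rank ∂_2 = (6 − 5) − 0 = 1, and there is no ∂_2, so H_1 = Z.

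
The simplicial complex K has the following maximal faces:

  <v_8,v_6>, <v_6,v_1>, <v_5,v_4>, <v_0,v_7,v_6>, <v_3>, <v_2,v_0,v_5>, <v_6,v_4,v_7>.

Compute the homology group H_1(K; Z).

Order the vertices as v_0 < v_1 < v_2 < v_3 < v_4 < v_5 < v_6 < v_7 < v_8. Listing each simplex with vertices in this order, K has dimension 2 with simplices:

  0-simplices (9): [v_0], [v_1], [v_2], [v_3], [v_4], [v_5], [v_6], [v_7], [v_8]
  1-simplices (11): [v_0,v_2], [v_0,v_5], [v_0,v_6], [v_0,v_7], [v_1,v_6], [v_2,v_5], [v_4,v_5], [v_4,v_6], [v_4,v_7], [v_6,v_7], [v_6,v_8]
  2-simplices (3): [v_0,v_2,v_5], [v_0,v_6,v_7], [v_4,v_6,v_7]

giving chain groups C_0 ≅ Z^9, C_1 ≅ Z^11, C_2 ≅ Z^3.

Boundary ∂_1: C_1 → C_0 is given by ∂[p,q] = [q] − [p].
The 9×11 boundary matrix has rank 7 and Smith normal form diag(1,1,1,1,1,1,1).

Boundary ∂_2: C_2 → C_1 maps a triangle to the signed sum of its edges. For instance
  ∂[v_0,v_6,v_7] = [v_6,v_7] − [v_0,v_7] + [v_0,v_6],
  ∂[v_0,v_2,v_5] = [v_2,v_5] − [v_0,v_5] + [v_0,v_2].
As a 11×3 matrix over Z this has rank 3, with invariant factors (1,1,1).

Now H_k = ker ∂_k / im ∂_{k+1}, so:

  H_1: rank ker ∂_1 − rank ∂_2 = (11 − 7) − 3 = 1, and the invariant factors of ∂_2 are all 1, so H_1 ≅ Z.

H_1 = Z.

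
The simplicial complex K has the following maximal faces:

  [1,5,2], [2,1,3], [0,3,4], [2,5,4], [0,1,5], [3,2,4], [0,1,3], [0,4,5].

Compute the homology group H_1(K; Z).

H_1 ≅ 0.

Fix the vertex order 0 < 1 < 2 < 3 < 4 < 5 and write every simplex with vertices in increasing order. Then dim K = 2 and the simplices of K are:

  0-simplices (6): [0], [1], [2], [3], [4], [5]
  1-simplices (12): [0,1], [0,3], [0,4], [0,5], [1,2], [1,3], [1,5], [2,3], [2,4], [2,5], [3,4], [4,5]
  2-simplices (8): [0,1,3], [0,1,5], [0,3,4], [0,4,5], [1,2,3], [1,2,5], [2,3,4], [2,4,5]

giving chain groups C_0 ≅ Z^6, C_1 ≅ Z^12, C_2 ≅ Z^8.

Boundary ∂_1: C_1 → C_0 is given by ∂[p,q] = [q] − [p]. For instance
  ∂[0,1] = [1] − [0].
The resulting 6×12 matrix has rank 5, and its Smith normal form has invariant factors (1,1,1,1,1).

∂_2: C_2 → C_1 acts by ∂[p,q,r] = [q,r] − [p,r] + [p,q]. For instance
  ∂[1,2,3] = [2,3] − [1,3] + [1,2],
  ∂[0,1,3] = [1,3] − [0,3] + [0,1].
The 12×8 boundary matrix has rank 7 and Smith normal form diag(1,1,1,1,1,1,1).

Now H_k = ker ∂_k / im ∂_{k+1}, so:

  H_1: rank ker ∂_1 − rank ∂_2 = (12 − 5) − 7 = 0, and the invariant factors of ∂_2 are all 1, so H_1 ≅ 0.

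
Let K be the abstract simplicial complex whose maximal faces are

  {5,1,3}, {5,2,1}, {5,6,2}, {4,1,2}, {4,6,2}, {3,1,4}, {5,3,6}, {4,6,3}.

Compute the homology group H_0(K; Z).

H_0 = Z.

Take the total order 1 < 2 < 3 < 4 < 5 < 6 on the vertex set. Then K (dimension 2) consists of the simplices:

  0-simplices (6): [1], [2], [3], [4], [5], [6]
  1-simplices (12): [1,2], [1,3], [1,4], [1,5], [2,4], [2,5], [2,6], [3,4], [3,5], [3,6], [4,6], [5,6]
  2-simplices (8): [1,2,4], [1,2,5], [1,3,4], [1,3,5], [2,4,6], [2,5,6], [3,4,6], [3,5,6]

Hence C_0 ≅ Z^6, C_1 ≅ Z^12, C_2 ≅ Z^8.

Boundary ∂_1: C_1 → C_0 sends each edge [p,q] (with p < q) to q − p. For instance
  ∂[2,4] = [4] − [2].
This gives a 6×12 integer matrix of rank 5; reducing to Smith normal form yields diagonal entries (1,1,1,1,1).

Boundary ∂_2: C_2 → C_1 sends each 2-simplex [p,q,r] to [q,r] − [p,r] + [p,q]. For instance
  ∂[1,3,5] = [3,5] − [1,5] + [1,3],
  ∂[3,5,6] = [5,6] − [3,6] + [3,5].
This gives a 12×8 integer matrix of rank 7; reducing to Smith normal form yields diagonal entries (1,1,1,1,1,1,1).

Computing H_k = (kernel of ∂_k) / (image of ∂_{k+1}):

  H_0: rank C_0 − rank ∂_1 = 6 − 5 = 1, and the invariant factors of ∂_1 are all 1, so H_0 ≅ Z.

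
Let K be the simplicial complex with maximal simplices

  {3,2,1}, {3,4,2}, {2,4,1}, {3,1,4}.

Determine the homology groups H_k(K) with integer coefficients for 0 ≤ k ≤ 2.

H_0 = Z,  H_1 = 0,  H_2 = Z.

Fix the vertex order 1 < 2 < 3 < 4 and write every simplex with vertices in increasing order. Then dim K = 2 and the simplices of K are:

  0-simplices (4): [1], [2], [3], [4]
  1-simplices (6): [1,2], [1,3], [1,4], [2,3], [2,4], [3,4]
  2-simplices (4): [1,2,3], [1,2,4], [1,3,4], [2,3,4]

Hence C_0 ≅ Z^4, C_1 ≅ Z^6, C_2 ≅ Z^4.

The boundary map ∂_1: C_1 → C_0 sends each edge [p,q] (with p < q) to q − p.
This gives a 4×6 integer matrix of rank 3; reducing to Smith normal form yields diagonal entries (1,1,1).

The boundary map ∂_2: C_2 → C_1 maps a triangle to the signed sum of its edges. For instance
  ∂[2,3,4] = [3,4] − [2,4] + [2,3],
  ∂[1,3,4] = [3,4] − [1,4] + [1,3].
The resulting 6×4 matrix has rank 3, and its Smith normal form has invariant factors (1,1,1).

Now H_k = ker ∂_k / im ∂_{k+1}, so:

  H_0: rank C_0 − rank ∂_1 = 4 − 3 = 1, and the invariant factors of ∂_1 are all 1, so H_0 = Z.
  H_1: rank ker ∂_1 − rank ∂_2 = (6 − 3) − 3 = 0, and the invariant factors of ∂_2 are all 1, so H_1 = 0.
  H_2: rank ker ∂_2 − rank ∂_3 = (4 − 3) − 0 = 1, and there is no ∂_3, so H_2 = Z.

(K is a triangulation of the 2-sphere S^2.)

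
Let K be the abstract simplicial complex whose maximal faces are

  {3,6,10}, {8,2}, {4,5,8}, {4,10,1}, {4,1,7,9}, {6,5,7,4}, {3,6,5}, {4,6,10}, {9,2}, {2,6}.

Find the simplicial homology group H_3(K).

H_3 = 0.

Order the vertices as 1 < 2 < 3 < 4 < 5 < 6 < 7 < 8 < 9 < 10. Listing each simplex with vertices in this order, K has dimension 3 with simplices:

  0-simplices (10): [1], [2], [3], [4], [5], [6], [7], [8], [9], [10]
  1-simplices (22): [1,4], [1,7], [1,9], [1,10], [2,6], [2,8], [2,9], [3,5], [3,6], [3,10], [4,5], [4,6], [4,7], [4,8], [4,9], [4,10], [5,6], [5,7], [5,8], [6,7], [6,10], [7,9]
  2-simplices (13): [1,4,7], [1,4,9], [1,4,10], [1,7,9], [3,5,6], [3,6,10], [4,5,6], [4,5,7], [4,5,8], [4,6,7], [4,6,10], [4,7,9], [5,6,7]
  3-simplices (2): [1,4,7,9], [4,5,6,7]

so the chain groups are C_0 ≅ Z^10, C_1 ≅ Z^22, C_2 ≅ Z^13, C_3 ≅ Z^2.

Boundary ∂_1: C_1 → C_0 sends each edge [p,q] (with p < q) to q − p. For instance
  ∂[4,10] = [10] − [4].
As a 10×22 matrix over Z this has rank 9, with invariant factors (1,1,1,1,1,1,1,1,1).

The boundary map ∂_2: C_2 → C_1 maps a triangle to the signed sum of its edges. For instance
  ∂[5,6,7] = [6,7] − [5,7] + [5,6],
  ∂[4,5,7] = [5,7] − [4,7] + [4,5].
The resulting 22×13 matrix has rank 11, and its Smith normal form has invariant factors (1,1,1,1,1,1,1,1,1,1,1).

Boundary ∂_3: C_3 → C_2 sends each 3-simplex σ to the alternating sum Σ_i (−1)^i (σ with its i-th vertex removed). For instance
  ∂[4,5,6,7] = [5,6,7] − [4,6,7] + [4,5,7] − [4,5,6],
  ∂[1,4,7,9] = [4,7,9] − [1,7,9] + [1,4,9] − [1,4,7].
The resulting 13×2 matrix has rank 2, and its Smith normal form has invariant factors (1,1).

Now H_k = ker ∂_k / im ∂_{k+1}, so:

  H_3: rank ker ∂_3 − rank ∂_4 = (2 − 2) − 0 = 0, and there is no ∂_4, so H_3 ≅ 0.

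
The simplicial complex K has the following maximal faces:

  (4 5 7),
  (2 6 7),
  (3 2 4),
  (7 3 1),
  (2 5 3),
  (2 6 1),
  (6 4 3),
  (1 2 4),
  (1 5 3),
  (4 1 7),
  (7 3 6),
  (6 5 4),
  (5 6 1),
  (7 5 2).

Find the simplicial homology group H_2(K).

We work with the vertex ordering 1 < 2 < 3 < 4 < 5 < 6 < 7. The simplices of K, each written with vertices in increasing order, are:

  0-simplices (7): [1], [2], [3], [4], [5], [6], [7]
  1-simplices (21): [1,2], [1,3], [1,4], [1,5], [1,6], [1,7], [2,3], [2,4], [2,5], [2,6], [2,7], [3,4], [3,5], [3,6], [3,7], [4,5], [4,6], [4,7], [5,6], [5,7], [6,7]
  2-simplices (14): [1,2,4], [1,2,6], [1,3,5], [1,3,7], [1,4,7], [1,5,6], [2,3,4], [2,3,5], [2,5,7], [2,6,7], [3,4,6], [3,6,7], [4,5,6], [4,5,7]

Hence C_0 ≅ Z^7, C_1 ≅ Z^21, C_2 ≅ Z^14.

Boundary ∂_1: C_1 → C_0 sends each edge [p,q] (with p < q) to q − p. For instance
  ∂[5,7] = [7] − [5].
This gives a 7×21 integer matrix of rank 6; reducing to Smith normal form yields diagonal entries (1,1,1,1,1,1).

∂_2: C_2 → C_1 acts by ∂[p,q,r] = [q,r] − [p,r] + [p,q]. For instance
  ∂[2,6,7] = [6,7] − [2,7] + [2,6],
  ∂[1,2,4] = [2,4] − [1,4] + [1,2].
The resulting 21×14 matrix has rank 13, and its Smith normal form has invariant factors (1,1,1,1,1,1,1,1,1,1,1,1,1).

Reading off H_k = ker ∂_k / im ∂_{k+1}:

  H_2: rank ker ∂_2 − rank ∂_3 = (14 − 13) − 0 = 1, and there is no ∂_3, so H_2 ≅ Z.

H_2 = Z.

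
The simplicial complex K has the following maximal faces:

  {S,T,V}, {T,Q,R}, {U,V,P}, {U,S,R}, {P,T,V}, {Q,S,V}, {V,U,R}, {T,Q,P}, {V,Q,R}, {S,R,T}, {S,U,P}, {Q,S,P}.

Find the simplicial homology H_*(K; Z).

H_0 ≅ Z,  H_1 ≅ Z/2,  H_2 = 0.

Take the total order P < Q < R < S < T < U < V on the vertex set. Then K (dimension 2) consists of the simplices:

  0-simplices (7): P, Q, R, S, T, U, V
  1-simplices (18): PQ, PS, PT, PU, PV, QR, QS, QT, QV, RS, RT, RU, RV, ST, SU, SV, TV, UV
  2-simplices (12): PQS, PQT, PSU, PTV, PUV, QRT, QRV, QSV, RST, RSU, RUV, STV

giving chain groups C_0 ≅ Z^7, C_1 ≅ Z^18, C_2 ≅ Z^12.

The boundary map ∂_1: C_1 → C_0 is given by ∂[p,q] = [q] − [p].
The resulting 7×18 matrix has rank 6, and its Smith normal form has invariant factors (1,1,1,1,1,1).

Boundary ∂_2: C_2 → C_1 sends each 2-simplex [p,q,r] to [q,r] − [p,r] + [p,q]. For instance
  ∂PQT = QT − PT + PQ,
  ∂PUV = UV − PV + PU.
The resulting 18×12 matrix has rank 12, and its Smith normal form has invariant factors (1,1,1,1,1,1,1,1,1,1,1,2).

Now H_k = ker ∂_k / im ∂_{k+1}, so:

  H_0: rank C_0 − rank ∂_1 = 7 − 6 = 1, and the invariant factors of ∂_1 are all 1, so H_0 ≅ Z.
  H_1: rank ker ∂_1 − rank ∂_2 = (18 − 6) − 12 = 0, and ∂_2 has invariant factor 2 > 1, so H_1 ≅ Z/2.
  H_2: rank ker ∂_2 − rank ∂_3 = (12 − 12) − 0 = 0, and there is no ∂_3, so H_2 ≅ 0.

(K is a triangulation of the real projective plane RP^2.)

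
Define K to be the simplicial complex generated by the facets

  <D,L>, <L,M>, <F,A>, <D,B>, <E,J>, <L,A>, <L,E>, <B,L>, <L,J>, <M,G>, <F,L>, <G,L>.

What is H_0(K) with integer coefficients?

H_0 ≅ Z.

We work with the vertex ordering A < B < D < E < F < G < J < L < M. The simplices of K, each written with vertices in increasing order, are:

  0-simplices (9): A, B, D, E, F, G, J, L, M
  1-simplices (12): AF, AL, BD, BL, DL, EJ, EL, FL, GL, GM, JL, LM

Hence C_0 ≅ Z^9, C_1 ≅ Z^12.

Boundary ∂_1: C_1 → C_0 is given by ∂[p,q] = [q] − [p].
As a 9×12 matrix over Z this has rank 8, with invariant factors (1,1,1,1,1,1,1,1).

Computing H_k = (kernel of ∂_k) / (image of ∂_{k+1}):

  H_0: rank C_0 − rank ∂_1 = 9 − 8 = 1, and the invariant factors of ∂_1 are all 1, so H_0 = Z.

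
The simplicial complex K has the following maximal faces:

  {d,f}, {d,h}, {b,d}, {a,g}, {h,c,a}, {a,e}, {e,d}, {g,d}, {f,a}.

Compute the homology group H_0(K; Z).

H_0 ≅ Z.

Take the total order a < b < c < d < e < f < g < h on the vertex set. Then K (dimension 2) consists of the simplices:

  0-simplices (8): a, b, c, d, e, f, g, h
  1-simplices (11): ac, ae, af, ag, ah, bd, ch, de, df, dg, dh
  2-simplices (1): ach

Hence C_0 ≅ Z^8, C_1 ≅ Z^11, C_2 ≅ Z^1.

The boundary map ∂_1: C_1 → C_0 maps an edge to its endpoints' difference, ∂[p,q] = q − p.
The 8×11 boundary matrix has rank 7 and Smith normal form diag(1,1,1,1,1,1,1).

Boundary ∂_2: C_2 → C_1 maps a triangle to the signed sum of its edges. For instance
  ∂ach = ch − ah + ac.
The resulting 11×1 matrix has rank 1, and its Smith normal form has invariant factors (1).

Computing H_k = (kernel of ∂_k) / (image of ∂_{k+1}):

  H_0: rank C_0 − rank ∂_1 = 8 − 7 = 1, and the invariant factors of ∂_1 are all 1, so H_0 ≅ Z.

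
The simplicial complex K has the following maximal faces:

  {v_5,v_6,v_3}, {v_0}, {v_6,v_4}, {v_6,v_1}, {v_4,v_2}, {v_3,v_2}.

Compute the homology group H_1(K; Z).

Take the total order v_0 < v_1 < v_2 < v_3 < v_4 < v_5 < v_6 on the vertex set. Then K (dimension 2) consists of the simplices:

  0-simplices (7): [v_0], [v_1], [v_2], [v_3], [v_4], [v_5], [v_6]
  1-simplices (7): [v_1,v_6], [v_2,v_3], [v_2,v_4], [v_3,v_5], [v_3,v_6], [v_4,v_6], [v_5,v_6]
  2-simplices (1): [v_3,v_5,v_6]

so the chain groups are C_0 ≅ Z^7, C_1 ≅ Z^7, C_2 ≅ Z^1.

The boundary map ∂_1: C_1 → C_0 is given by ∂[p,q] = [q] − [p].
This gives a 7×7 integer matrix of rank 5; reducing to Smith normal form yields diagonal entries (1,1,1,1,1).

The boundary map ∂_2: C_2 → C_1 maps a triangle to the signed sum of its edges. For instance
  ∂[v_3,v_5,v_6] = [v_5,v_6] − [v_3,v_6] + [v_3,v_5].
The resulting 7×1 matrix has rank 1, and its Smith normal form has invariant factors (1).

Now H_k = ker ∂_k / im ∂_{k+1}, so:

  H_1: rank ker ∂_1 − rank ∂_2 = (7 − 5) − 1 = 1, and the invariant factors of ∂_2 are all 1, so H_1 = Z.

H_1 = Z.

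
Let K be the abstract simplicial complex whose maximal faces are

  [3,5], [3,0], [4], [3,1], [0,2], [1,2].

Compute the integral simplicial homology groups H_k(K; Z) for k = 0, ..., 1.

K has 6 vertices, 5 edges.
rank ∂_0 = 0, rank ∂_1 = 4 ⇒ b_0 = 6 − 0 − 4 = 2; all invariant factors of ∂_1 are 1 so no torsion. So H_0 ≅ Z^2.
rank ∂_1 = 4, rank ∂_2 = 0 ⇒ b_1 = 5 − 4 − 0 = 1. So H_1 ≅ Z.

H_0 = Z^2,  H_1 = Z.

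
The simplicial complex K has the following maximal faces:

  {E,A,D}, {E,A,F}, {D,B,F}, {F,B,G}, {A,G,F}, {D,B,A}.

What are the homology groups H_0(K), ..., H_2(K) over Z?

Fix the vertex order A < B < D < E < F < G and write every simplex with vertices in increasing order. Then dim K = 2 and the simplices of K are:

  0-simplices (6): A, B, D, E, F, G
  1-simplices (12): AB, AD, AE, AF, AG, BD, BF, BG, DE, DF, EF, FG
  2-simplices (6): ABD, ADE, AEF, AFG, BDF, BFG

giving chain groups C_0 ≅ Z^6, C_1 ≅ Z^12, C_2 ≅ Z^6.

∂_1: C_1 → C_0 is given by ∂[p,q] = [q] − [p]. For instance
  ∂BD = D − B.
As a 6×12 matrix over Z this has rank 5, with invariant factors (1,1,1,1,1).

Boundary ∂_2: C_2 → C_1 sends each 2-simplex [p,q,r] to [q,r] − [p,r] + [p,q]. For instance
  ∂AFG = FG − AG + AF,
  ∂ADE = DE − AE + AD.
As a 12×6 matrix over Z this has rank 6, with invariant factors (1,1,1,1,1,1).

From H_k ≅ ker(∂_k) / im(∂_{k+1}) we obtain:

  H_0: rank C_0 − rank ∂_1 = 6 − 5 = 1, and the invariant factors of ∂_1 are all 1, so H_0 = Z.
  H_1: rank ker ∂_1 − rank ∂_2 = (12 − 5) − 6 = 1, and the invariant factors of ∂_2 are all 1, so H_1 = Z.
  H_2: rank ker ∂_2 − rank ∂_3 = (6 − 6) − 0 = 0, and there is no ∂_3, so H_2 = 0.

(K is a triangulation of the cylinder S^1 x I.)

H_0 ≅ Z,  H_1 ≅ Z,  H_2 = 0.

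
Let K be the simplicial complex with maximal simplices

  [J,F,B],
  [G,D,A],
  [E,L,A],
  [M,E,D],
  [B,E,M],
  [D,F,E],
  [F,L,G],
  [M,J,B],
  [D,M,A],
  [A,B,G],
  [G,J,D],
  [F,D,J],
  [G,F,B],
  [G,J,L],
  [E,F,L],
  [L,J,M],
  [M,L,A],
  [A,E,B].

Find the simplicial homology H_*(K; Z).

H_0 ≅ Z,  H_1 ≅ Z × Z/2,  H_2 = 0.

Take the total order A < B < D < E < F < G < J < L < M on the vertex set. Then K (dimension 2) consists of the simplices:

  0-simplices (9): A, B, D, E, F, G, J, L, M
  1-simplices (27): AB, AD, AE, AG, AL, AM, BE, BF, BG, BJ, BM, DE, DF, DG, DJ, DM, EF, EL, EM, FG, FJ, FL, GJ, GL, JL, JM, LM
  2-simplices (18): ABE, ABG, ADG, ADM, AEL, ALM, BEM, BFG, BFJ, BJM, DEF, DEM, DFJ, DGJ, EFL, FGL, GJL, JLM

giving chain groups C_0 ≅ Z^9, C_1 ≅ Z^27, C_2 ≅ Z^18.

∂_1: C_1 → C_0 is given by ∂[p,q] = [q] − [p].
The 9×27 boundary matrix has rank 8 and Smith normal form diag(1,1,1,1,1,1,1,1).

The boundary map ∂_2: C_2 → C_1 sends each 2-simplex [p,q,r] to [q,r] − [p,r] + [p,q]. For instance
  ∂ADG = DG − AG + AD,
  ∂ABG = BG − AG + AB.
As a 27×18 matrix over Z this has rank 18, with invariant factors (1,1,1,1,1,1,1,1,1,1,1,1,1,1,1,1,1,2).

Reading off H_k = ker ∂_k / im ∂_{k+1}:

  H_0: rank C_0 − rank ∂_1 = 9 − 8 = 1, and the invariant factors of ∂_1 are all 1, so H_0 ≅ Z.
  H_1: rank ker ∂_1 − rank ∂_2 = (27 − 8) − 18 = 1, and ∂_2 has invariant factor 2 > 1, so H_1 ≅ Z × Z/2.
  H_2: rank ker ∂_2 − rank ∂_3 = (18 − 18) − 0 = 0, and there is no ∂_3, so H_2 ≅ 0.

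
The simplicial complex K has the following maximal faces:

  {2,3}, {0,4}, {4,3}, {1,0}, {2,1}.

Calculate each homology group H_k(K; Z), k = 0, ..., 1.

H_0 ≅ Z,  H_1 ≅ Z.

Take the total order 0 < 1 < 2 < 3 < 4 on the vertex set. Then K (dimension 1) consists of the simplices:

  0-simplices (5): [0], [1], [2], [3], [4]
  1-simplices (5): [0,1], [0,4], [1,2], [2,3], [3,4]

giving chain groups C_0 ≅ Z^5, C_1 ≅ Z^5.

The boundary map ∂_1: C_1 → C_0 sends each edge [p,q] (with p < q) to q − p. For instance
  ∂[3,4] = [4] − [3].
This gives a 5×5 integer matrix of rank 4; reducing to Smith normal form yields diagonal entries (1,1,1,1).

Computing H_k = (kernel of ∂_k) / (image of ∂_{k+1}):

  H_0: rank C_0 − rank ∂_1 = 5 − 4 = 1, and the invariant factors of ∂_1 are all 1, so H_0 ≅ Z.
  H_1: rank ker ∂_1 − rank ∂_2 = (5 − 4) − 0 = 1, and there is no ∂_2, so H_1 ≅ Z.

(K is a triangulation of the circle S^1.)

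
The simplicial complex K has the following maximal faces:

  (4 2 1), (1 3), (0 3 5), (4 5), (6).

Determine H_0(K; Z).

K has 7 vertices, 8 edges, 2 triangles.
rank ∂_0 = 0, rank ∂_1 = 5 ⇒ b_0 = 7 − 0 − 5 = 2; all invariant factors of ∂_1 are 1 so no torsion. So H_0 ≅ Z^2.

H_0 = Z^2.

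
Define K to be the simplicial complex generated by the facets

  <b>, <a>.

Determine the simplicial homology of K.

Fix the vertex order a < b and write every simplex with vertices in increasing order. Then dim K = 0 and the simplices of K are:

  0-simplices (2): a, b

so the chain groups are C_0 ≅ Z^2.

Computing H_k = (kernel of ∂_k) / (image of ∂_{k+1}):

  H_0: rank C_0 − rank ∂_1 = 2 − 0 = 2, and there is no ∂_1, so H_0 = Z^2.

(K is a triangulation of a set of 2 points.)

H_0 ≅ Z^2.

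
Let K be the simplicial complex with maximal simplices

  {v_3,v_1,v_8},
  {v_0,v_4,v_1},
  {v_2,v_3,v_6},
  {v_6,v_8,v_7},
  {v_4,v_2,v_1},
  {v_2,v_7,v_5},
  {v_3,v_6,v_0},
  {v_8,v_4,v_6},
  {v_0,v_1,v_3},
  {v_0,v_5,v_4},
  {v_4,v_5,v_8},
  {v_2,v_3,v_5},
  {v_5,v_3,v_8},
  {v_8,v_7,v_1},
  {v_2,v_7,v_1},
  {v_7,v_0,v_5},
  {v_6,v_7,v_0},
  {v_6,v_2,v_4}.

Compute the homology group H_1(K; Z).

Fix the vertex order v_0 < v_1 < v_2 < v_3 < v_4 < v_5 < v_6 < v_7 < v_8 and write every simplex with vertices in increasing order. Then dim K = 2 and the simplices of K are:

  0-simplices (9): [v_0], [v_1], [v_2], [v_3], [v_4], [v_5], [v_6], [v_7], [v_8]
  1-simplices (27): (27 of them)
  2-simplices (18): (18 of them)

so the chain groups are C_0 ≅ Z^9, C_1 ≅ Z^27, C_2 ≅ Z^18.

The boundary map ∂_1: C_1 → C_0 sends each edge [p,q] (with p < q) to q − p.
As a 9×27 matrix over Z this has rank 8, with invariant factors (1,1,1,1,1,1,1,1).

Boundary ∂_2: C_2 → C_1 sends each 2-simplex [p,q,r] to [q,r] − [p,r] + [p,q]. For instance
  ∂[v_1,v_7,v_8] = [v_7,v_8] − [v_1,v_8] + [v_1,v_7],
  ∂[v_2,v_3,v_5] = [v_3,v_5] − [v_2,v_5] + [v_2,v_3].
The 27×18 boundary matrix has rank 17 and Smith normal form diag(1,1,1,1,1,1,1,1,1,1,1,1,1,1,1,1,1).

From H_k ≅ ker(∂_k) / im(∂_{k+1}) we obtain:

  H_1: rank ker ∂_1 − rank ∂_2 = (27 − 8) − 17 = 2, and the invariant factors of ∂_2 are all 1, so H_1 ≅ Z^2.

H_1 = Z^2.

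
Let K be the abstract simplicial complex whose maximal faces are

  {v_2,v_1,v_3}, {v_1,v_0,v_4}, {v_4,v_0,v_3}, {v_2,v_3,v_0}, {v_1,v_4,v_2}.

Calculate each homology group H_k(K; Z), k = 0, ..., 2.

Order the vertices as v_0 < v_1 < v_2 < v_3 < v_4. Listing each simplex with vertices in this order, K has dimension 2 with simplices:

  0-simplices (5): [v_0], [v_1], [v_2], [v_3], [v_4]
  1-simplices (10): [v_0,v_1], [v_0,v_2], [v_0,v_3], [v_0,v_4], [v_1,v_2], [v_1,v_3], [v_1,v_4], [v_2,v_3], [v_2,v_4], [v_3,v_4]
  2-simplices (5): [v_0,v_1,v_4], [v_0,v_2,v_3], [v_0,v_3,v_4], [v_1,v_2,v_3], [v_1,v_2,v_4]

giving chain groups C_0 ≅ Z^5, C_1 ≅ Z^10, C_2 ≅ Z^5.

The boundary map ∂_1: C_1 → C_0 is given by ∂[p,q] = [q] − [p]. For instance
  ∂[v_3,v_4] = [v_4] − [v_3].
This gives a 5×10 integer matrix of rank 4; reducing to Smith normal form yields diagonal entries (1,1,1,1).

∂_2: C_2 → C_1 maps a triangle to the signed sum of its edges. For instance
  ∂[v_0,v_3,v_4] = [v_3,v_4] − [v_0,v_4] + [v_0,v_3],
  ∂[v_1,v_2,v_4] = [v_2,v_4] − [v_1,v_4] + [v_1,v_2].
This gives a 10×5 integer matrix of rank 5; reducing to Smith normal form yields diagonal entries (1,1,1,1,1).

Computing H_k = (kernel of ∂_k) / (image of ∂_{k+1}):

  H_0: rank C_0 − rank ∂_1 = 5 − 4 = 1, and the invariant factors of ∂_1 are all 1, so H_0 ≅ Z.
  H_1: rank ker ∂_1 − rank ∂_2 = (10 − 4) − 5 = 1, and the invariant factors of ∂_2 are all 1, so H_1 ≅ Z.
  H_2: rank ker ∂_2 − rank ∂_3 = (5 − 5) − 0 = 0, and there is no ∂_3, so H_2 ≅ 0.

H_0 = Z,  H_1 = Z,  H_2 = 0.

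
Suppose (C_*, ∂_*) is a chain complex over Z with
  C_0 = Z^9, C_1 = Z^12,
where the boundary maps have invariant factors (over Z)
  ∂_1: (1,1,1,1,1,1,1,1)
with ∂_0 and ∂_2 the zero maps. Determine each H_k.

H_0: b_0 = 9 − 0 − 8 = 1; torsion from ∂_1 factors > 1: none. So H_0 = Z.
H_1: b_1 = 12 − 8 − 0 = 4; torsion from ∂_2 factors > 1: none. So H_1 = Z^4.

H_0 = Z,  H_1 = Z^4.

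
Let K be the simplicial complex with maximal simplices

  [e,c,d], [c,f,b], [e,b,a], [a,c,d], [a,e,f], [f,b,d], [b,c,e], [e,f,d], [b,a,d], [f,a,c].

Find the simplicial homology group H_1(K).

H_1 = Z/2.

Fix the vertex order a < b < c < d < e < f and write every simplex with vertices in increasing order. Then dim K = 2 and the simplices of K are:

  0-simplices (6): a, b, c, d, e, f
  1-simplices (15): ab, ac, ad, ae, af, bc, bd, be, bf, cd, ce, cf, de, df, ef
  2-simplices (10): abd, abe, acd, acf, aef, bce, bcf, bdf, cde, def

Hence C_0 ≅ Z^6, C_1 ≅ Z^15, C_2 ≅ Z^10.

Boundary ∂_1: C_1 → C_0 is given by ∂[p,q] = [q] − [p]. For instance
  ∂ef = f − e.
The 6×15 boundary matrix has rank 5 and Smith normal form diag(1,1,1,1,1).

∂_2: C_2 → C_1 acts by ∂[p,q,r] = [q,r] − [p,r] + [p,q]. For instance
  ∂def = ef − df + de,
  ∂aef = ef − af + ae.
The 15×10 boundary matrix has rank 10 and Smith normal form diag(1,1,1,1,1,1,1,1,1,2).

Reading off H_k = ker ∂_k / im ∂_{k+1}:

  H_1: rank ker ∂_1 − rank ∂_2 = (15 − 5) − 10 = 0, and ∂_2 has invariant factor 2 > 1, so H_1 = Z/2.

(K is a triangulation of the real projective plane RP^2.)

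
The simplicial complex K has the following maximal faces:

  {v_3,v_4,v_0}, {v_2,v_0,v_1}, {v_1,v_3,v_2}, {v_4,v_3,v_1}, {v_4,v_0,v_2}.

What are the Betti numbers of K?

We work with the vertex ordering v_0 < v_1 < v_2 < v_3 < v_4. The simplices of K, each written with vertices in increasing order, are:

  0-simplices (5): [v_0], [v_1], [v_2], [v_3], [v_4]
  1-simplices (10): [v_0,v_1], [v_0,v_2], [v_0,v_3], [v_0,v_4], [v_1,v_2], [v_1,v_3], [v_1,v_4], [v_2,v_3], [v_2,v_4], [v_3,v_4]
  2-simplices (5): [v_0,v_1,v_2], [v_0,v_2,v_4], [v_0,v_3,v_4], [v_1,v_2,v_3], [v_1,v_3,v_4]

giving chain groups C_0 ≅ Z^5, C_1 ≅ Z^10, C_2 ≅ Z^5.

Boundary ∂_1: C_1 → C_0 sends each edge [p,q] (with p < q) to q − p.
The resulting 5×10 matrix has rank 4, and its Smith normal form has invariant factors (1,1,1,1).

Boundary ∂_2: C_2 → C_1 acts by ∂[p,q,r] = [q,r] − [p,r] + [p,q]. For instance
  ∂[v_0,v_3,v_4] = [v_3,v_4] − [v_0,v_4] + [v_0,v_3],
  ∂[v_0,v_2,v_4] = [v_2,v_4] − [v_0,v_4] + [v_0,v_2].
The resulting 10×5 matrix has rank 5, and its Smith normal form has invariant factors (1,1,1,1,1).

Reading off H_k = ker ∂_k / im ∂_{k+1}:

  H_0: rank C_0 − rank ∂_1 = 5 − 4 = 1, and the invariant factors of ∂_1 are all 1, so H_0 ≅ Z.
  H_1: rank ker ∂_1 − rank ∂_2 = (10 − 4) − 5 = 1, and the invariant factors of ∂_2 are all 1, so H_1 ≅ Z.
  H_2: rank ker ∂_2 − rank ∂_3 = (5 − 5) − 0 = 0, and there is no ∂_3, so H_2 ≅ 0.

As a check, the Euler characteristic is 5 − 10 + 5 = 0, which agrees with 1 − 1 + 0 = 0.
(K is a triangulation of the Möbius band.)

Hence the Betti numbers are b_0 = 1, b_1 = 1, b_2 = 0.

b_0 = 1, b_1 = 1, b_2 = 0.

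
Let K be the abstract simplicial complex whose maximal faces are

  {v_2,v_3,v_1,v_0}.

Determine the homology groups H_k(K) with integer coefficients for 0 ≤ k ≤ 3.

H_0 = Z,  H_1 = 0,  H_2 = 0,  H_3 = 0.

We work with the vertex ordering v_0 < v_1 < v_2 < v_3. The simplices of K, each written with vertices in increasing order, are:

  0-simplices (4): [v_0], [v_1], [v_2], [v_3]
  1-simplices (6): [v_0,v_1], [v_0,v_2], [v_0,v_3], [v_1,v_2], [v_1,v_3], [v_2,v_3]
  2-simplices (4): [v_0,v_1,v_2], [v_0,v_1,v_3], [v_0,v_2,v_3], [v_1,v_2,v_3]
  3-simplices (1): [v_0,v_1,v_2,v_3]

so the chain groups are C_0 ≅ Z^4, C_1 ≅ Z^6, C_2 ≅ Z^4, C_3 ≅ Z^1.

∂_1: C_1 → C_0 sends each edge [p,q] (with p < q) to q − p.
This gives a 4×6 integer matrix of rank 3; reducing to Smith normal form yields diagonal entries (1,1,1).

The boundary map ∂_2: C_2 → C_1 sends each 2-simplex [p,q,r] to [q,r] − [p,r] + [p,q]. For instance
  ∂[v_0,v_1,v_2] = [v_1,v_2] − [v_0,v_2] + [v_0,v_1],
  ∂[v_0,v_1,v_3] = [v_1,v_3] − [v_0,v_3] + [v_0,v_1].
As a 6×4 matrix over Z this has rank 3, with invariant factors (1,1,1).

Boundary ∂_3: C_3 → C_2 sends each 3-simplex σ to the alternating sum Σ_i (−1)^i (σ with its i-th vertex removed). For instance
  ∂[v_0,v_1,v_2,v_3] = [v_1,v_2,v_3] − [v_0,v_2,v_3] + [v_0,v_1,v_3] − [v_0,v_1,v_2].
The resulting 4×1 matrix has rank 1, and its Smith normal form has invariant factors (1).

From H_k ≅ ker(∂_k) / im(∂_{k+1}) we obtain:

  H_0: rank C_0 − rank ∂_1 = 4 − 3 = 1, and the invariant factors of ∂_1 are all 1, so H_0 = Z.
  H_1: rank ker ∂_1 − rank ∂_2 = (6 − 3) − 3 = 0, and the invariant factors of ∂_2 are all 1, so H_1 = 0.
  H_2: rank ker ∂_2 − rank ∂_3 = (4 − 3) − 1 = 0, and the invariant factors of ∂_3 are all 1, so H_2 = 0.
  H_3: rank ker ∂_3 − rank ∂_4 = (1 − 1) − 0 = 0, and there is no ∂_4, so H_3 = 0.

As a check, the Euler characteristic is 4 − 6 + 4 − 1 = 1, which agrees with 1 − 0 + 0 − 0 = 1.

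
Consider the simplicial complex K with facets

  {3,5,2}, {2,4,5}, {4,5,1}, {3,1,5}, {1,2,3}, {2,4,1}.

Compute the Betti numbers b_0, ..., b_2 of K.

Order the vertices as 1 < 2 < 3 < 4 < 5. Listing each simplex with vertices in this order, K has dimension 2 with simplices:

  0-simplices (5): [1], [2], [3], [4], [5]
  1-simplices (9): [1,2], [1,3], [1,4], [1,5], [2,3], [2,4], [2,5], [3,5], [4,5]
  2-simplices (6): [1,2,3], [1,2,4], [1,3,5], [1,4,5], [2,3,5], [2,4,5]

so the chain groups are C_0 ≅ Z^5, C_1 ≅ Z^9, C_2 ≅ Z^6.

The boundary map ∂_1: C_1 → C_0 is given by ∂[p,q] = [q] − [p].
The resulting 5×9 matrix has rank 4, and its Smith normal form has invariant factors (1,1,1,1).

Boundary ∂_2: C_2 → C_1 sends each 2-simplex [p,q,r] to [q,r] − [p,r] + [p,q]. For instance
  ∂[2,3,5] = [3,5] − [2,5] + [2,3],
  ∂[1,2,4] = [2,4] − [1,4] + [1,2].
This gives a 9×6 integer matrix of rank 5; reducing to Smith normal form yields diagonal entries (1,1,1,1,1).

Now H_k = ker ∂_k / im ∂_{k+1}, so:

  H_0: rank C_0 − rank ∂_1 = 5 − 4 = 1, and the invariant factors of ∂_1 are all 1, so H_0 ≅ Z.
  H_1: rank ker ∂_1 − rank ∂_2 = (9 − 4) − 5 = 0, and the invariant factors of ∂_2 are all 1, so H_1 ≅ 0.
  H_2: rank ker ∂_2 − rank ∂_3 = (6 − 5) − 0 = 1, and there is no ∂_3, so H_2 ≅ Z.

As a check, the Euler characteristic is 5 − 9 + 6 = 2, which agrees with 1 − 0 + 1 = 2.
(K is a triangulation of the 2-sphere S^2.)

Hence the Betti numbers are b_0 = 1, b_1 = 0, b_2 = 1.

b_0 = 1, b_1 = 0, b_2 = 1.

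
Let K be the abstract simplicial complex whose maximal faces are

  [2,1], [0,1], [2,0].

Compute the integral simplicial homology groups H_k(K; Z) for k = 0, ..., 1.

H_0 ≅ Z,  H_1 ≅ Z.

Fix the vertex order 0 < 1 < 2 and write every simplex with vertices in increasing order. Then dim K = 1 and the simplices of K are:

  0-simplices (3): [0], [1], [2]
  1-simplices (3): [0,1], [0,2], [1,2]

giving chain groups C_0 ≅ Z^3, C_1 ≅ Z^3.

Boundary ∂_1: C_1 → C_0 sends each edge [p,q] (with p < q) to q − p.
The 3×3 boundary matrix has rank 2 and Smith normal form diag(1,1).

Computing H_k = (kernel of ∂_k) / (image of ∂_{k+1}):

  H_0: rank C_0 − rank ∂_1 = 3 − 2 = 1, and the invariant factors of ∂_1 are all 1, so H_0 = Z.
  H_1: rank ker ∂_1 − rank ∂_2 = (3 − 2) − 0 = 1, and there is no ∂_2, so H_1 = Z.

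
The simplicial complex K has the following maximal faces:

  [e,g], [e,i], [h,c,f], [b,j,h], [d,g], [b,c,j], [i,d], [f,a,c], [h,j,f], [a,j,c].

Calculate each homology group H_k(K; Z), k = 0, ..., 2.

H_0 ≅ Z^2,  H_1 ≅ Z^2,  H_2 = 0.

K has 10 vertices, 16 edges, 6 triangles.
rank ∂_0 = 0, rank ∂_1 = 8 ⇒ b_0 = 10 − 0 − 8 = 2; all invariant factors of ∂_1 are 1 so no torsion. So H_0 = Z^2.
rank ∂_1 = 8, rank ∂_2 = 6 ⇒ b_1 = 16 − 8 − 6 = 2; all invariant factors of ∂_2 are 1 so no torsion. So H_1 = Z^2.
rank ∂_2 = 6, rank ∂_3 = 0 ⇒ b_2 = 6 − 6 − 0 = 0. So H_2 = 0.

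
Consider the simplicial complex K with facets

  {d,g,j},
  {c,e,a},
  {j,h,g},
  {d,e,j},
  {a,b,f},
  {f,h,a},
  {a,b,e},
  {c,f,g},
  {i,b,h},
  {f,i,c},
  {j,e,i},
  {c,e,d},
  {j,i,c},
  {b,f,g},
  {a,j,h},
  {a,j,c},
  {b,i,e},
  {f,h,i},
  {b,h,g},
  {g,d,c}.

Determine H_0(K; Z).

H_0 = Z.

K has 10 vertices, 30 edges, 20 triangles.
rank ∂_0 = 0, rank ∂_1 = 9 ⇒ b_0 = 10 − 0 − 9 = 1; all invariant factors of ∂_1 are 1 so no torsion. So H_0 = Z.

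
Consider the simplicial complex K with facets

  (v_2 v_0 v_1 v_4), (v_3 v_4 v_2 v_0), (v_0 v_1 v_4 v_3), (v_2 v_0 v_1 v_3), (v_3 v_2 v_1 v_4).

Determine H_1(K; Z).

Order the vertices as v_0 < v_1 < v_2 < v_3 < v_4. Listing each simplex with vertices in this order, K has dimension 3 with simplices:

  0-simplices (5): [v_0], [v_1], [v_2], [v_3], [v_4]
  1-simplices (10): [v_0,v_1], [v_0,v_2], [v_0,v_3], [v_0,v_4], [v_1,v_2], [v_1,v_3], [v_1,v_4], [v_2,v_3], [v_2,v_4], [v_3,v_4]
  2-simplices (10): [v_0,v_1,v_2], [v_0,v_1,v_3], [v_0,v_1,v_4], [v_0,v_2,v_3], [v_0,v_2,v_4], [v_0,v_3,v_4], [v_1,v_2,v_3], [v_1,v_2,v_4], [v_1,v_3,v_4], [v_2,v_3,v_4]
  3-simplices (5): [v_0,v_1,v_2,v_3], [v_0,v_1,v_2,v_4], [v_0,v_1,v_3,v_4], [v_0,v_2,v_3,v_4], [v_1,v_2,v_3,v_4]

giving chain groups C_0 ≅ Z^5, C_1 ≅ Z^10, C_2 ≅ Z^10, C_3 ≅ Z^5.

Boundary ∂_1: C_1 → C_0 maps an edge to its endpoints' difference, ∂[p,q] = q − p. For instance
  ∂[v_0,v_2] = [v_2] − [v_0].
The 5×10 boundary matrix has rank 4 and Smith normal form diag(1,1,1,1).

Boundary ∂_2: C_2 → C_1 sends each 2-simplex [p,q,r] to [q,r] − [p,r] + [p,q]. For instance
  ∂[v_0,v_3,v_4] = [v_3,v_4] − [v_0,v_4] + [v_0,v_3],
  ∂[v_2,v_3,v_4] = [v_3,v_4] − [v_2,v_4] + [v_2,v_3].
The resulting 10×10 matrix has rank 6, and its Smith normal form has invariant factors (1,1,1,1,1,1).

∂_3: C_3 → C_2 sends each 3-simplex σ to the alternating sum Σ_i (−1)^i (σ with its i-th vertex removed). For instance
  ∂[v_0,v_1,v_2,v_4] = [v_1,v_2,v_4] − [v_0,v_2,v_4] + [v_0,v_1,v_4] − [v_0,v_1,v_2],
  ∂[v_0,v_2,v_3,v_4] = [v_2,v_3,v_4] − [v_0,v_3,v_4] + [v_0,v_2,v_4] − [v_0,v_2,v_3].
This gives a 10×5 integer matrix of rank 4; reducing to Smith normal form yields diagonal entries (1,1,1,1).

Reading off H_k = ker ∂_k / im ∂_{k+1}:

  H_1: rank ker ∂_1 − rank ∂_2 = (10 − 4) − 6 = 0, and the invariant factors of ∂_2 are all 1, so H_1 ≅ 0.

(K is a triangulation of the 3-sphere S^3.)

H_1 = 0.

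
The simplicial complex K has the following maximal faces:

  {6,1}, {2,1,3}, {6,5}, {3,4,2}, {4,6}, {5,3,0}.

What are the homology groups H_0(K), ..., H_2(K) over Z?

K has 7 vertices, 11 edges, 3 triangles.
rank ∂_0 = 0, rank ∂_1 = 6 ⇒ b_0 = 7 − 0 − 6 = 1; all invariant factors of ∂_1 are 1 so no torsion. So H_0 ≅ Z.
rank ∂_1 = 6, rank ∂_2 = 3 ⇒ b_1 = 11 − 6 − 3 = 2; all invariant factors of ∂_2 are 1 so no torsion. So H_1 ≅ Z^2.
rank ∂_2 = 3, rank ∂_3 = 0 ⇒ b_2 = 3 − 3 − 0 = 0. So H_2 ≅ 0.

H_0 ≅ Z,  H_1 ≅ Z^2,  H_2 = 0.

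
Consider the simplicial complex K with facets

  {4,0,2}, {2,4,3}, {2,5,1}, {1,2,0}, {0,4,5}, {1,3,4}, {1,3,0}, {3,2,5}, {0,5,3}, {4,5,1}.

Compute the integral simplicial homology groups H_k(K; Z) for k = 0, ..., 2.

H_0 = Z,  H_1 = Z/2,  H_2 = 0.

K has 6 vertices, 15 edges, 10 triangles.
rank ∂_0 = 0, rank ∂_1 = 5 ⇒ b_0 = 6 − 0 − 5 = 1; all invariant factors of ∂_1 are 1 so no torsion. So H_0 = Z.
rank ∂_1 = 5, rank ∂_2 = 10 ⇒ b_1 = 15 − 5 − 10 = 0; ∂_2 has invariant factor(s) [2] giving torsion. So H_1 = Z/2.
rank ∂_2 = 10, rank ∂_3 = 0 ⇒ b_2 = 10 − 10 − 0 = 0. So H_2 = 0.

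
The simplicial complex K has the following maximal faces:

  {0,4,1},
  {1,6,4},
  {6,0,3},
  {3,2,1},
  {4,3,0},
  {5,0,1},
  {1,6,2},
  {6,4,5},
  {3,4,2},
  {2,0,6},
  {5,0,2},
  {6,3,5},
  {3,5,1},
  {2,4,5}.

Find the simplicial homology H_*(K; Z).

We work with the vertex ordering 0 < 1 < 2 < 3 < 4 < 5 < 6. The simplices of K, each written with vertices in increasing order, are:

  0-simplices (7): [0], [1], [2], [3], [4], [5], [6]
  1-simplices (21): [0,1], [0,2], [0,3], [0,4], [0,5], [0,6], [1,2], [1,3], [1,4], [1,5], [1,6], [2,3], [2,4], [2,5], [2,6], [3,4], [3,5], [3,6], [4,5], [4,6], [5,6]
  2-simplices (14): [0,1,4], [0,1,5], [0,2,5], [0,2,6], [0,3,4], [0,3,6], [1,2,3], [1,2,6], [1,3,5], [1,4,6], [2,3,4], [2,4,5], [3,5,6], [4,5,6]

giving chain groups C_0 ≅ Z^7, C_1 ≅ Z^21, C_2 ≅ Z^14.

∂_1: C_1 → C_0 maps an edge to its endpoints' difference, ∂[p,q] = q − p.
This gives a 7×21 integer matrix of rank 6; reducing to Smith normal form yields diagonal entries (1,1,1,1,1,1).

∂_2: C_2 → C_1 maps a triangle to the signed sum of its edges. For instance
  ∂[0,2,5] = [2,5] − [0,5] + [0,2],
  ∂[4,5,6] = [5,6] − [4,6] + [4,5].
This gives a 21×14 integer matrix of rank 13; reducing to Smith normal form yields diagonal entries (1,1,1,1,1,1,1,1,1,1,1,1,1).

Now H_k = ker ∂_k / im ∂_{k+1}, so:

  H_0: rank C_0 − rank ∂_1 = 7 − 6 = 1, and the invariant factors of ∂_1 are all 1, so H_0 = Z.
  H_1: rank ker ∂_1 − rank ∂_2 = (21 − 6) − 13 = 2, and the invariant factors of ∂_2 are all 1, so H_1 = Z^2.
  H_2: rank ker ∂_2 − rank ∂_3 = (14 − 13) − 0 = 1, and there is no ∂_3, so H_2 = Z.

As a check, the Euler characteristic is 7 − 21 + 14 = 0, which agrees with 1 − 2 + 1 = 0.

H_0 = Z,  H_1 = Z^2,  H_2 = Z.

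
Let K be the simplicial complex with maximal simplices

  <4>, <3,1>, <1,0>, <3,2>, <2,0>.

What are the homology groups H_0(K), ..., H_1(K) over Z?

We work with the vertex ordering 0 < 1 < 2 < 3 < 4. The simplices of K, each written with vertices in increasing order, are:

  0-simplices (5): [0], [1], [2], [3], [4]
  1-simplices (4): [0,1], [0,2], [1,3], [2,3]

giving chain groups C_0 ≅ Z^5, C_1 ≅ Z^4.

Boundary ∂_1: C_1 → C_0 maps an edge to its endpoints' difference, ∂[p,q] = q − p.
As a 5×4 matrix over Z this has rank 3, with invariant factors (1,1,1).

Now H_k = ker ∂_k / im ∂_{k+1}, so:

  H_0: rank C_0 − rank ∂_1 = 5 − 3 = 2, and the invariant factors of ∂_1 are all 1, so H_0 ≅ Z^2.
  H_1: rank ker ∂_1 − rank ∂_2 = (4 − 3) − 0 = 1, and there is no ∂_2, so H_1 ≅ Z.

H_0 = Z^2,  H_1 = Z.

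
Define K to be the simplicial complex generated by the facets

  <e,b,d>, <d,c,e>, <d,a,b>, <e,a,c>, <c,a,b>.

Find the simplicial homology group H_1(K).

Take the total order a < b < c < d < e on the vertex set. Then K (dimension 2) consists of the simplices:

  0-simplices (5): a, b, c, d, e
  1-simplices (10): ab, ac, ad, ae, bc, bd, be, cd, ce, de
  2-simplices (5): abc, abd, ace, bde, cde

giving chain groups C_0 ≅ Z^5, C_1 ≅ Z^10, C_2 ≅ Z^5.

Boundary ∂_1: C_1 → C_0 maps an edge to its endpoints' difference, ∂[p,q] = q − p. For instance
  ∂ab = b − a.
The 5×10 boundary matrix has rank 4 and Smith normal form diag(1,1,1,1).

∂_2: C_2 → C_1 maps a triangle to the signed sum of its edges. For instance
  ∂bde = de − be + bd,
  ∂abc = bc − ac + ab.
The resulting 10×5 matrix has rank 5, and its Smith normal form has invariant factors (1,1,1,1,1).

From H_k ≅ ker(∂_k) / im(∂_{k+1}) we obtain:

  H_1: rank ker ∂_1 − rank ∂_2 = (10 − 4) − 5 = 1, and the invariant factors of ∂_2 are all 1, so H_1 ≅ Z.

(K is a triangulation of the Möbius band.)

H_1 ≅ Z.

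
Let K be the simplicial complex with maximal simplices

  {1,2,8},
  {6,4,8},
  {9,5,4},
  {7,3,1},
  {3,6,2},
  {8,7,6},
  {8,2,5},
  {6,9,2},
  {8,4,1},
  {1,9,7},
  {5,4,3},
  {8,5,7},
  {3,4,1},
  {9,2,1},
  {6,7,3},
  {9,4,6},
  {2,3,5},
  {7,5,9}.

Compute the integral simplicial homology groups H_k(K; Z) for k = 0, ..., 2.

Take the total order 1 < 2 < 3 < 4 < 5 < 6 < 7 < 8 < 9 on the vertex set. Then K (dimension 2) consists of the simplices:

  0-simplices (9): [1], [2], [3], [4], [5], [6], [7], [8], [9]
  1-simplices (27): (27 of them)
  2-simplices (18): [1,2,8], [1,2,9], [1,3,4], [1,3,7], [1,4,8], [1,7,9], [2,3,5], [2,3,6], [2,5,8], [2,6,9], [3,4,5], [3,6,7], [4,5,9], [4,6,8], [4,6,9], [5,7,8], [5,7,9], [6,7,8]

Hence C_0 ≅ Z^9, C_1 ≅ Z^27, C_2 ≅ Z^18.

The boundary map ∂_1: C_1 → C_0 is given by ∂[p,q] = [q] − [p]. For instance
  ∂[7,8] = [8] − [7].
The resulting 9×27 matrix has rank 8, and its Smith normal form has invariant factors (1,1,1,1,1,1,1,1).

∂_2: C_2 → C_1 acts by ∂[p,q,r] = [q,r] − [p,r] + [p,q]. For instance
  ∂[3,4,5] = [4,5] − [3,5] + [3,4],
  ∂[2,3,5] = [3,5] − [2,5] + [2,3].
As a 27×18 matrix over Z this has rank 17, with invariant factors (1,1,1,1,1,1,1,1,1,1,1,1,1,1,1,1,1).

From H_k ≅ ker(∂_k) / im(∂_{k+1}) we obtain:

  H_0: rank C_0 − rank ∂_1 = 9 − 8 = 1, and the invariant factors of ∂_1 are all 1, so H_0 = Z.
  H_1: rank ker ∂_1 − rank ∂_2 = (27 − 8) − 17 = 2, and the invariant factors of ∂_2 are all 1, so H_1 = Z^2.
  H_2: rank ker ∂_2 − rank ∂_3 = (18 − 17) − 0 = 1, and there is no ∂_3, so H_2 = Z.

As a check, the Euler characteristic is 9 − 27 + 18 = 0, which agrees with 1 − 2 + 1 = 0.

H_0 ≅ Z,  H_1 ≅ Z^2,  H_2 ≅ Z.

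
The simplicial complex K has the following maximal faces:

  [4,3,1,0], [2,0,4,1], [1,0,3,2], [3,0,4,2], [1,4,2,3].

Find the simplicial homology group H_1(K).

H_1 = 0.

Fix the vertex order 0 < 1 < 2 < 3 < 4 and write every simplex with vertices in increasing order. Then dim K = 3 and the simplices of K are:

  0-simplices (5): [0], [1], [2], [3], [4]
  1-simplices (10): [0,1], [0,2], [0,3], [0,4], [1,2], [1,3], [1,4], [2,3], [2,4], [3,4]
  2-simplices (10): [0,1,2], [0,1,3], [0,1,4], [0,2,3], [0,2,4], [0,3,4], [1,2,3], [1,2,4], [1,3,4], [2,3,4]
  3-simplices (5): [0,1,2,3], [0,1,2,4], [0,1,3,4], [0,2,3,4], [1,2,3,4]

Hence C_0 ≅ Z^5, C_1 ≅ Z^10, C_2 ≅ Z^10, C_3 ≅ Z^5.

Boundary ∂_1: C_1 → C_0 sends each edge [p,q] (with p < q) to q − p.
As a 5×10 matrix over Z this has rank 4, with invariant factors (1,1,1,1).

Boundary ∂_2: C_2 → C_1 maps a triangle to the signed sum of its edges. For instance
  ∂[1,3,4] = [3,4] − [1,4] + [1,3],
  ∂[0,1,2] = [1,2] − [0,2] + [0,1].
The resulting 10×10 matrix has rank 6, and its Smith normal form has invariant factors (1,1,1,1,1,1).

∂_3: C_3 → C_2 sends each 3-simplex σ to the alternating sum Σ_i (−1)^i (σ with its i-th vertex removed). For instance
  ∂[1,2,3,4] = [2,3,4] − [1,3,4] + [1,2,4] − [1,2,3],
  ∂[0,2,3,4] = [2,3,4] − [0,3,4] + [0,2,4] − [0,2,3].
This gives a 10×5 integer matrix of rank 4; reducing to Smith normal form yields diagonal entries (1,1,1,1).

Reading off H_k = ker ∂_k / im ∂_{k+1}:

  H_1: rank ker ∂_1 − rank ∂_2 = (10 − 4) − 6 = 0, and the invariant factors of ∂_2 are all 1, so H_1 ≅ 0.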